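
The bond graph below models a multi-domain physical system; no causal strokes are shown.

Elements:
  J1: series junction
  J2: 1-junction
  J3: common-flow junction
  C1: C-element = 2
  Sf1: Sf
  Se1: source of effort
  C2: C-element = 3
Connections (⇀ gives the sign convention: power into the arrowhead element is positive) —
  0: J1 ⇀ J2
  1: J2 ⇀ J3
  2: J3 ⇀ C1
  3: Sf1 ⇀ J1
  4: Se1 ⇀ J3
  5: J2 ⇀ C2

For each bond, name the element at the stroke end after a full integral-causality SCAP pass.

bond 3 stroke→Sf1  (Sf1 fixes flow; stroke at Sf1)
bond 4 stroke→J3  (Se1 fixes effort; stroke away)
bond 0 stroke→J1  (J1: bond 3 brought flow, rest push out)
bond 1 stroke→J2  (common-f at J2 fixed by 0)
bond 5 stroke→J2  (J2: bond 0 brought flow, rest push out)
bond 2 stroke→J3  (J3 flow already set via bond 1)

β0 stroke at J1
β1 stroke at J2
β2 stroke at J3
β3 stroke at Sf1
β4 stroke at J3
β5 stroke at J2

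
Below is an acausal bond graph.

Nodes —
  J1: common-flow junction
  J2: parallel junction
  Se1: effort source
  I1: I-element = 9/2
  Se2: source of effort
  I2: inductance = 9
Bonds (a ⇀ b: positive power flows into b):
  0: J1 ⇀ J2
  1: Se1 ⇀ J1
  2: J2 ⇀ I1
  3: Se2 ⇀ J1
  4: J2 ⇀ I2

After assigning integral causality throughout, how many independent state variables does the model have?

bond 1 stroke→J1  (Se1: effort source, stroke at far end)
bond 3 stroke→J1  (Se2: effort source, stroke at far end)
bond 0 stroke→J2  (J1: last free bond brings flow in)
bond 2 stroke→I1  (common-e at J2 fixed by 0)
bond 4 stroke→I2  (J2: bond 0 brought effort, rest push out)

2  (I1, I2 all integral)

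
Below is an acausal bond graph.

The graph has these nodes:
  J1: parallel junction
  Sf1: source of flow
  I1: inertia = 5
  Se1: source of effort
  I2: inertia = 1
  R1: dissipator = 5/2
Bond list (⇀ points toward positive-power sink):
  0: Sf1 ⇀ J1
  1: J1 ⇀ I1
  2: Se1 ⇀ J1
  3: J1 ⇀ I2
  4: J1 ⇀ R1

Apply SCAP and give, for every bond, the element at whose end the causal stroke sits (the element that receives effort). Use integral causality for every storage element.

#0 →Sf1
#1 →I1
#2 →J1
#3 →I2
#4 →R1

bond 0 stroke→Sf1  (Sf1: flow source, stroke at near end)
bond 2 stroke→J1  (Se1: effort source, stroke at far end)
bond 1 stroke→I1  (0-jn J1 has e-setter on 2)
bond 3 stroke→I2  (0-jn J1 has e-setter on 2)
bond 4 stroke→R1  (common-e at J1 fixed by 2)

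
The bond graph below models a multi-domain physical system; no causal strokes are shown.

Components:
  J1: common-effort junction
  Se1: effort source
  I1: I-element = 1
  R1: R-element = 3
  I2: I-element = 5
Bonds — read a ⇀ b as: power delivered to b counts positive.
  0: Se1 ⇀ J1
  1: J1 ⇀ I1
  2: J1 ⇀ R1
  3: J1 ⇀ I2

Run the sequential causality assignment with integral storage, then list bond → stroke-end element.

bond 0 |J1  (Se1: effort source, stroke at far end)
bond 1 |I1  (common-e at J1 fixed by 0)
bond 2 |R1  (common-e at J1 fixed by 0)
bond 3 |I2  (J1: bond 0 brought effort, rest push out)

#0 stroke at J1
#1 stroke at I1
#2 stroke at R1
#3 stroke at I2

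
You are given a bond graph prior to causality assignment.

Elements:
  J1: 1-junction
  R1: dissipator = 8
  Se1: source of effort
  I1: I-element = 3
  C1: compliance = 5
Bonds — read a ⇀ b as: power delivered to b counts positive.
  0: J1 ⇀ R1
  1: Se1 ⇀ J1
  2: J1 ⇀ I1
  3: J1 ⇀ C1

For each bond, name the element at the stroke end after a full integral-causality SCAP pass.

b0 stroke→J1
b1 stroke→J1
b2 stroke→I1
b3 stroke→J1

bond 1 →J1  (Se1: effort source, stroke at far end)
bond 2 →I1  (I1: I, integral causality)
bond 0 →J1  (1-jn J1 has f-setter on 2)
bond 3 →J1  (J1 flow already set via bond 2)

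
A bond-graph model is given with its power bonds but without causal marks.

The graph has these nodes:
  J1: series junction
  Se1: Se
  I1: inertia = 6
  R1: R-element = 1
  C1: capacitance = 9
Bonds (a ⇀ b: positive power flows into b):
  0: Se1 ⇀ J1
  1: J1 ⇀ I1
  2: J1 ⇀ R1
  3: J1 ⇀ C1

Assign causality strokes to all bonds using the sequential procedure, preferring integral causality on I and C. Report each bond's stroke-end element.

b0 stroke at J1  (source Se1 imposes e)
b1 stroke at I1  (I1: I, integral causality)
b2 stroke at J1  (J1 flow already set via bond 1)
b3 stroke at J1  (common-f at J1 fixed by 1)

#0 stroke→J1
#1 stroke→I1
#2 stroke→J1
#3 stroke→J1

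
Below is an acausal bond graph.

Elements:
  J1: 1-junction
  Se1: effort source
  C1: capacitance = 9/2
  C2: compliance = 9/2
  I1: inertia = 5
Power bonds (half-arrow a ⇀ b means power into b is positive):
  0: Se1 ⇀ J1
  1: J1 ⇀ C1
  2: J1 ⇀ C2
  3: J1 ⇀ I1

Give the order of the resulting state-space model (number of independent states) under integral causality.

3  (C1, C2, I1 all integral)

b0 |J1  (source Se1 imposes e)
b1 |J1  (C1 integral (e out))
b2 |J1  (C2 integral (e out))
b3 |I1  (closing 1-jn rule on J1)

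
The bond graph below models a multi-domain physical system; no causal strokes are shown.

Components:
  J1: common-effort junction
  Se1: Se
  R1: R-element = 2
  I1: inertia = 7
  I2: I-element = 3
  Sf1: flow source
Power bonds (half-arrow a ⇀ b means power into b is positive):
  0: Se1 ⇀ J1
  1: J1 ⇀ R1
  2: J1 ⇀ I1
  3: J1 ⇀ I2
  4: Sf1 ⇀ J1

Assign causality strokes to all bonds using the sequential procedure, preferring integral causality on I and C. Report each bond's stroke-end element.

β0 |J1  (source Se1 imposes e)
β4 |Sf1  (Sf1 (Sf) sets flow on bond)
β1 |R1  (common-e at J1 fixed by 0)
β2 |I1  (J1 effort already set via bond 0)
β3 |I2  (0-jn J1 has e-setter on 0)

β0 →J1
β1 →R1
β2 →I1
β3 →I2
β4 →Sf1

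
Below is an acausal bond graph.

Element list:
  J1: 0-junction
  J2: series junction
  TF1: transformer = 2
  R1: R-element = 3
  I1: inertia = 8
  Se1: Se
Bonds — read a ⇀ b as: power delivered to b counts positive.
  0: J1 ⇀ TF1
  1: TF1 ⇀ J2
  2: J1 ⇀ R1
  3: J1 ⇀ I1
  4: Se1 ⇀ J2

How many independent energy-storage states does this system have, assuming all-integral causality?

1  (I1 all integral)

bond 4 |J2  (Se1 fixes effort; stroke away)
bond 1 |TF1  (closing 1-jn rule on J2)
bond 0 |J1  (TF1 one-in-one-out from 1)
bond 2 |R1  (J1 effort already set via bond 0)
bond 3 |I1  (common-e at J1 fixed by 0)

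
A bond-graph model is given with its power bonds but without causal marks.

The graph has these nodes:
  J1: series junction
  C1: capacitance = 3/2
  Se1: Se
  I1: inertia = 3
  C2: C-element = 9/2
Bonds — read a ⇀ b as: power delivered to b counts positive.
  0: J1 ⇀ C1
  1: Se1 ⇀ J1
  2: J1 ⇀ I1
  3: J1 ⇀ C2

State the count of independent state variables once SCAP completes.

3  (C1, C2, I1 all integral)

b1 →J1  (Se1 (Se) sets effort on bond)
b0 →J1  (C1 integral (e out))
b2 →I1  (I1 outputs flow p/I1)
b3 →J1  (J1 flow already set via bond 2)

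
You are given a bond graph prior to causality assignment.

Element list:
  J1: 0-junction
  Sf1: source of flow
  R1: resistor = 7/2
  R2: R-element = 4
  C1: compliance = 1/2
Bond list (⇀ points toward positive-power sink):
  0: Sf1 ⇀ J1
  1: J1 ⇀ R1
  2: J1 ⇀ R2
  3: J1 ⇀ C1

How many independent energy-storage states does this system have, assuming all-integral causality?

1  (C1 all integral)

b0 →Sf1  (source Sf1 imposes f)
b3 →J1  (C1 integral (e out))
b1 →R1  (0-jn J1 has e-setter on 3)
b2 →R2  (J1 effort already set via bond 3)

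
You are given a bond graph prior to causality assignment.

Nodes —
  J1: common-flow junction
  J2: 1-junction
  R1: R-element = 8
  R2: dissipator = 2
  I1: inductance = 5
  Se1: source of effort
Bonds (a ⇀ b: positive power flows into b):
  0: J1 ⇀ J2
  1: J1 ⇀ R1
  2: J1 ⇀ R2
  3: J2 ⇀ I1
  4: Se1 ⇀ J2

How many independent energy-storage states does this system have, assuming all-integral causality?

1  (I1 all integral)

bond 4 stroke→J2  (source Se1 imposes e)
bond 3 stroke→I1  (I1 integral (f out))
bond 0 stroke→J2  (J2 flow already set via bond 3)
bond 1 stroke→J1  (J1 flow already set via bond 0)
bond 2 stroke→J1  (J1 flow already set via bond 0)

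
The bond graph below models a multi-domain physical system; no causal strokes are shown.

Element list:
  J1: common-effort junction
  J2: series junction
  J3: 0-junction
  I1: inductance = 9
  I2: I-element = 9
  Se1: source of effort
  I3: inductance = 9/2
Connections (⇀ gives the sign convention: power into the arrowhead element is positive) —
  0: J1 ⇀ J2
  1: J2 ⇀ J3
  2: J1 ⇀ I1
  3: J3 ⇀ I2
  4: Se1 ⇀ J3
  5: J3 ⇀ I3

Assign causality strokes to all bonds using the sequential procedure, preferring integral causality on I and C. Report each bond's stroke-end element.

b4 →J3  (Se1 (Se) sets effort on bond)
b1 →J2  (0-jn J3 has e-setter on 4)
b3 →I2  (J3 effort already set via bond 4)
b5 →I3  (common-e at J3 fixed by 4)
b0 →J1  (only one flow-in slot at J2)
b2 →I1  (common-e at J1 fixed by 0)

bond 0 |J1
bond 1 |J2
bond 2 |I1
bond 3 |I2
bond 4 |J3
bond 5 |I3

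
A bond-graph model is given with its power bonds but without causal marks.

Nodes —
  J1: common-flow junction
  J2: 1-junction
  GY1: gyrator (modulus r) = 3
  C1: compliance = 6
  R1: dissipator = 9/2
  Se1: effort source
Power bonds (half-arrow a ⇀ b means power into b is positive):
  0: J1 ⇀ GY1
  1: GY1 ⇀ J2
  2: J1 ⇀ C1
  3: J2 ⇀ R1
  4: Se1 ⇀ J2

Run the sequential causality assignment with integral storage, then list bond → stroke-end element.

#0 stroke at GY1
#1 stroke at GY1
#2 stroke at J1
#3 stroke at J2
#4 stroke at J2

bond 4 |J2  (Se1: effort source, stroke at far end)
bond 2 |J1  (C1 outputs effort q/C1)
bond 0 |GY1  (J1 needs exactly one f-in)
bond 1 |GY1  (GY GY1: same side as bond 0)
bond 3 |J2  (common-f at J2 fixed by 1)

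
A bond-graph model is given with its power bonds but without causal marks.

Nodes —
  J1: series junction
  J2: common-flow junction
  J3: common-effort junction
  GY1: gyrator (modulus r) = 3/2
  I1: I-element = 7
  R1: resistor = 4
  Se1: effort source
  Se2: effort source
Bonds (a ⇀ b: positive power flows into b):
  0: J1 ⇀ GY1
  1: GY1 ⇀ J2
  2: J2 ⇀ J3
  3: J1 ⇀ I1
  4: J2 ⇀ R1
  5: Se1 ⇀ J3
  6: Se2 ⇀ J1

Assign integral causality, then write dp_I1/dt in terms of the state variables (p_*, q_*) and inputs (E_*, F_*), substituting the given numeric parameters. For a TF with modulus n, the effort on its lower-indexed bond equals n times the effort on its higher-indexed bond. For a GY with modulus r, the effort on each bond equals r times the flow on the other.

bond 5 stroke→J3  (Se1 fixes effort; stroke away)
bond 6 stroke→J1  (source Se2 imposes e)
bond 2 stroke→J2  (common-e at J3 fixed by 5)
bond 3 stroke→I1  (I1: I, integral causality)
bond 0 stroke→J1  (J1: bond 3 brought flow, rest push out)
bond 1 stroke→J2  (through GY1, causality inverts; strokes same side of GY1)
bond 4 stroke→R1  (closing 1-jn rule on J2)

dp_I1/dt = 3*E_Se1/8 + E_Se2 - 9*p_I1/112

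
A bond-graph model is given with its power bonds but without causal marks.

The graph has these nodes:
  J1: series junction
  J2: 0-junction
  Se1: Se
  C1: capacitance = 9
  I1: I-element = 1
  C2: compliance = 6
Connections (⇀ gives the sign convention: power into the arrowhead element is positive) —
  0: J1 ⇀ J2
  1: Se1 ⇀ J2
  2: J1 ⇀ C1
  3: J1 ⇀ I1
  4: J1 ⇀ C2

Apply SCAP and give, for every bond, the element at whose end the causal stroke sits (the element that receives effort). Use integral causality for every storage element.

bond 0 stroke→J1
bond 1 stroke→J2
bond 2 stroke→J1
bond 3 stroke→I1
bond 4 stroke→J1

b1 →J2  (Se1: effort source, stroke at far end)
b0 →J1  (J2: bond 1 brought effort, rest push out)
b2 →J1  (C1: C, integral causality)
b3 →I1  (I1: I, integral causality)
b4 →J1  (1-jn J1 has f-setter on 3)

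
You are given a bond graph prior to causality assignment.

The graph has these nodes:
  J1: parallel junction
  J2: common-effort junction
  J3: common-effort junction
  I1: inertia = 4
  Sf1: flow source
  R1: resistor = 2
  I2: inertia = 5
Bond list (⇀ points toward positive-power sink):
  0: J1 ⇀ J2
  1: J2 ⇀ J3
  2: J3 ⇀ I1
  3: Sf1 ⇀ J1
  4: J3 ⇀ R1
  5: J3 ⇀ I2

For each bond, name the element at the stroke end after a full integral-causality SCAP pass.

bond 3 stroke→Sf1  (Sf1 fixes flow; stroke at Sf1)
bond 0 stroke→J1  (only one effort-in slot at J1)
bond 1 stroke→J2  (J2: last free bond brings effort in)
bond 2 stroke→I1  (I1: I, integral causality)
bond 5 stroke→I2  (I2 outputs flow p/I2)
bond 4 stroke→J3  (only one effort-in slot at J3)

bond 0 |J1
bond 1 |J2
bond 2 |I1
bond 3 |Sf1
bond 4 |J3
bond 5 |I2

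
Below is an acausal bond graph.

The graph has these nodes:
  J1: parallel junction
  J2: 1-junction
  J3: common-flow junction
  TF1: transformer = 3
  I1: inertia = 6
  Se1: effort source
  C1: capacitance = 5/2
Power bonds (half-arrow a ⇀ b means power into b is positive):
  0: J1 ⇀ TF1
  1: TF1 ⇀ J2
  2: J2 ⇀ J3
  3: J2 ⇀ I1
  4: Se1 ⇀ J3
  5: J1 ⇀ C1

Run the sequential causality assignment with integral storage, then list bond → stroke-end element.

β0 |TF1
β1 |J2
β2 |J2
β3 |I1
β4 |J3
β5 |J1

bond 4 |J3  (Se1: effort source, stroke at far end)
bond 2 |J2  (J3: last free bond brings flow in)
bond 3 |I1  (I1: I, integral causality)
bond 1 |J2  (1-jn J2 has f-setter on 3)
bond 0 |TF1  (TF TF1: opposite of bond 1)
bond 5 |J1  (only one effort-in slot at J1)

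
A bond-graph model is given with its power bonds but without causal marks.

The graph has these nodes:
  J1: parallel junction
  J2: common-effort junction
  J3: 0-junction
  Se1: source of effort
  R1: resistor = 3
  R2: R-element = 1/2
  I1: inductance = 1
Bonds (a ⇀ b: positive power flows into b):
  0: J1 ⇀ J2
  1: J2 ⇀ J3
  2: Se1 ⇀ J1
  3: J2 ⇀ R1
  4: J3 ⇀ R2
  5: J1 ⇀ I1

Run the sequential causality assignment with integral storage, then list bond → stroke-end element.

β2 stroke→J1  (Se1 fixes effort; stroke away)
β0 stroke→J2  (J1: bond 2 brought effort, rest push out)
β5 stroke→I1  (J1 effort already set via bond 2)
β1 stroke→J3  (common-e at J2 fixed by 0)
β3 stroke→R1  (common-e at J2 fixed by 0)
β4 stroke→R2  (J3 effort already set via bond 1)

b0 |J2
b1 |J3
b2 |J1
b3 |R1
b4 |R2
b5 |I1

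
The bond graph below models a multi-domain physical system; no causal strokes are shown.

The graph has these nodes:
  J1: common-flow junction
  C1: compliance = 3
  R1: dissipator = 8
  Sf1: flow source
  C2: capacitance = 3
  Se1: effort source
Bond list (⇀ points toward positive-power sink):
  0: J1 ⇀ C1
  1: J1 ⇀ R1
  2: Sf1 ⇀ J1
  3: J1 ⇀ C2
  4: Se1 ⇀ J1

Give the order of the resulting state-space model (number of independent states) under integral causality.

2  (C1, C2 all integral)

β2 stroke at Sf1  (source Sf1 imposes f)
β4 stroke at J1  (source Se1 imposes e)
β0 stroke at J1  (J1 flow already set via bond 2)
β1 stroke at J1  (1-jn J1 has f-setter on 2)
β3 stroke at J1  (J1 flow already set via bond 2)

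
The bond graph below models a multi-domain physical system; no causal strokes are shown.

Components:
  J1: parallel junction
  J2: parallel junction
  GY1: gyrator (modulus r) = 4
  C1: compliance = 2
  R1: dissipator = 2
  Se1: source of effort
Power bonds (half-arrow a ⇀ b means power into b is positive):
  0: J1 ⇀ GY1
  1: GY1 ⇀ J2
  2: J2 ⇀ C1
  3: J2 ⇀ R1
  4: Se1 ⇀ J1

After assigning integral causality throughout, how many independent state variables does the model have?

#4 stroke→J1  (Se1: effort source, stroke at far end)
#0 stroke→GY1  (J1: bond 4 brought effort, rest push out)
#1 stroke→GY1  (GY1 both-in/both-out from 0)
#2 stroke→J2  (prefer integral on C1)
#3 stroke→R1  (J2 effort already set via bond 2)

1  (C1 all integral)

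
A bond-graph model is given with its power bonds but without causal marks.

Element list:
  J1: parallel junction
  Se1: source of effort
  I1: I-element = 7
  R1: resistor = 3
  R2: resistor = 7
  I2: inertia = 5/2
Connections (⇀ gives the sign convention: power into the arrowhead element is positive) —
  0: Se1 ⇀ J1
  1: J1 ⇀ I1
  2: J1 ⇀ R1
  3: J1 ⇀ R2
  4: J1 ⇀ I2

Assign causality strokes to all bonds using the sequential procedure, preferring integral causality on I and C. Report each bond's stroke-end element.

β0 stroke→J1
β1 stroke→I1
β2 stroke→R1
β3 stroke→R2
β4 stroke→I2

#0 stroke at J1  (Se1 fixes effort; stroke away)
#1 stroke at I1  (J1: bond 0 brought effort, rest push out)
#2 stroke at R1  (common-e at J1 fixed by 0)
#3 stroke at R2  (0-jn J1 has e-setter on 0)
#4 stroke at I2  (J1 effort already set via bond 0)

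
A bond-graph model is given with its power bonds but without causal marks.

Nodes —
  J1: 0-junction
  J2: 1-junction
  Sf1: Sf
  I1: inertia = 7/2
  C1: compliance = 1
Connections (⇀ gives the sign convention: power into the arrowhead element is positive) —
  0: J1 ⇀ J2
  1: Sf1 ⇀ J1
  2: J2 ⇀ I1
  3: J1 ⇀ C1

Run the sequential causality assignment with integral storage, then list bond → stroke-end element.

bond 0 stroke→J2
bond 1 stroke→Sf1
bond 2 stroke→I1
bond 3 stroke→J1

β1 stroke→Sf1  (Sf1 fixes flow; stroke at Sf1)
β2 stroke→I1  (I1 outputs flow p/I1)
β0 stroke→J2  (J2: bond 2 brought flow, rest push out)
β3 stroke→J1  (only one effort-in slot at J1)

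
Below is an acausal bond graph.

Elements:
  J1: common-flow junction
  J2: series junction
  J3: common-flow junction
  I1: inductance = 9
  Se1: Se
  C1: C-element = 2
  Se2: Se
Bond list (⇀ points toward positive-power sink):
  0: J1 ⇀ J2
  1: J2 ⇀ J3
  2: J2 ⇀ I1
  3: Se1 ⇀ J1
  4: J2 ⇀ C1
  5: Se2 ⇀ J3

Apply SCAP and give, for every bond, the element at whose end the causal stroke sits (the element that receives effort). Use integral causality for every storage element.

b0 stroke→J2
b1 stroke→J2
b2 stroke→I1
b3 stroke→J1
b4 stroke→J2
b5 stroke→J3

b3 stroke→J1  (Se1: effort source, stroke at far end)
b5 stroke→J3  (Se2: effort source, stroke at far end)
b0 stroke→J2  (J1: last free bond brings flow in)
b1 stroke→J2  (closing 1-jn rule on J3)
b2 stroke→I1  (I1 outputs flow p/I1)
b4 stroke→J2  (J2 flow already set via bond 2)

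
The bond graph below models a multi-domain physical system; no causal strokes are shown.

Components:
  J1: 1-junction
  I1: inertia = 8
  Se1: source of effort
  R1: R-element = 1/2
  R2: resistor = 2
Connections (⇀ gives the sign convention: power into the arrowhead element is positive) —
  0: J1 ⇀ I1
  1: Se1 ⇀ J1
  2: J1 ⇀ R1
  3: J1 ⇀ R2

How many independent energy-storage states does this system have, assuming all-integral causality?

1  (I1 all integral)

b1 stroke at J1  (Se1: effort source, stroke at far end)
b0 stroke at I1  (I1 integral (f out))
b2 stroke at J1  (common-f at J1 fixed by 0)
b3 stroke at J1  (1-jn J1 has f-setter on 0)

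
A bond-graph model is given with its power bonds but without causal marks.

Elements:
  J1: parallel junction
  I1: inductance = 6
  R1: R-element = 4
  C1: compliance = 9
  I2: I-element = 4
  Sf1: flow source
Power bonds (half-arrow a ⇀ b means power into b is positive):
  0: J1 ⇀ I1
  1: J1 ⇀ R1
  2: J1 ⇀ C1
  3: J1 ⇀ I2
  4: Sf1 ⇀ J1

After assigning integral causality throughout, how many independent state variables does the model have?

3  (C1, I1, I2 all integral)

#4 →Sf1  (Sf1 fixes flow; stroke at Sf1)
#0 →I1  (I1: I, integral causality)
#2 →J1  (C1: C, integral causality)
#1 →R1  (J1: bond 2 brought effort, rest push out)
#3 →I2  (0-jn J1 has e-setter on 2)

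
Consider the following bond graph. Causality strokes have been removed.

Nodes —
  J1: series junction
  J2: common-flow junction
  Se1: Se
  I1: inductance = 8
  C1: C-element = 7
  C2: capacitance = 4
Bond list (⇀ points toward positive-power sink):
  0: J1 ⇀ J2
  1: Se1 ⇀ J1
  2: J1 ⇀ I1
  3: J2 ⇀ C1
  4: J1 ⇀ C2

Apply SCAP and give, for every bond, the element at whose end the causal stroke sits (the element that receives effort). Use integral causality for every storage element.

b0 stroke at J1
b1 stroke at J1
b2 stroke at I1
b3 stroke at J2
b4 stroke at J1

bond 1 →J1  (Se1: effort source, stroke at far end)
bond 2 →I1  (I1: I, integral causality)
bond 0 →J1  (J1: bond 2 brought flow, rest push out)
bond 4 →J1  (common-f at J1 fixed by 2)
bond 3 →J2  (common-f at J2 fixed by 0)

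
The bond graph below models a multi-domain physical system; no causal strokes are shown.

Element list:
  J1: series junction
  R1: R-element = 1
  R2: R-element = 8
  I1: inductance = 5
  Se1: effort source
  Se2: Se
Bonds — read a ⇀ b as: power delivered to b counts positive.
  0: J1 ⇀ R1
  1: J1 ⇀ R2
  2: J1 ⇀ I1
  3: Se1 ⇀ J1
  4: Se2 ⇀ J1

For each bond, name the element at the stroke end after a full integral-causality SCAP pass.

bond 0 stroke at J1
bond 1 stroke at J1
bond 2 stroke at I1
bond 3 stroke at J1
bond 4 stroke at J1

#3 stroke at J1  (Se1 (Se) sets effort on bond)
#4 stroke at J1  (Se2: effort source, stroke at far end)
#2 stroke at I1  (I1: I, integral causality)
#0 stroke at J1  (J1: bond 2 brought flow, rest push out)
#1 stroke at J1  (common-f at J1 fixed by 2)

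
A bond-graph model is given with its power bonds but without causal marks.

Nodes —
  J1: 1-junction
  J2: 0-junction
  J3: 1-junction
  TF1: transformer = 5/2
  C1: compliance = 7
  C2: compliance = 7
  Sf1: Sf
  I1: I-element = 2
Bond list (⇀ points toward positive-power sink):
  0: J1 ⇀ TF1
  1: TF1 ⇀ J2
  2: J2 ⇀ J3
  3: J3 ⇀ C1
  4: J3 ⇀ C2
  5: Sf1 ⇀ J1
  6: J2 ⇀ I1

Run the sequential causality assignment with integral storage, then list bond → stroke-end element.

#5 |Sf1  (Sf1 (Sf) sets flow on bond)
#0 |J1  (common-f at J1 fixed by 5)
#1 |TF1  (TF1 one-in-one-out from 0)
#3 |J3  (prefer integral on C1)
#4 |J3  (C2: C, integral causality)
#2 |J2  (only one flow-in slot at J3)
#6 |I1  (0-jn J2 has e-setter on 2)

#0 stroke at J1
#1 stroke at TF1
#2 stroke at J2
#3 stroke at J3
#4 stroke at J3
#5 stroke at Sf1
#6 stroke at I1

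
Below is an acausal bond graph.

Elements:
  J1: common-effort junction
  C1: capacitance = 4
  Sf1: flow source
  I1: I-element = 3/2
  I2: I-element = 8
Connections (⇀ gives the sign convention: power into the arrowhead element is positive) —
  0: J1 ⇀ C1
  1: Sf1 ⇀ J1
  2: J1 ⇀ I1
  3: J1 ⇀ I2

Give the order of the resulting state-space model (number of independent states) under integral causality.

3  (C1, I1, I2 all integral)

b1 →Sf1  (Sf1: flow source, stroke at near end)
b0 →J1  (C1 integral (e out))
b2 →I1  (J1: bond 0 brought effort, rest push out)
b3 →I2  (J1 effort already set via bond 0)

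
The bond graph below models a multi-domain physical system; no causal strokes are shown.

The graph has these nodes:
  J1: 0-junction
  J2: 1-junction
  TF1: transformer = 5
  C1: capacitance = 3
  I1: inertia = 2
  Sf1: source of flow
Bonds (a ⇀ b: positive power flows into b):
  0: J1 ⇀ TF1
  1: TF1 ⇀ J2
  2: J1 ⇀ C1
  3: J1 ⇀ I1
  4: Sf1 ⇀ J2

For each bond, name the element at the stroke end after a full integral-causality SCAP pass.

b4 stroke→Sf1  (Sf1 (Sf) sets flow on bond)
b1 stroke→J2  (J2 flow already set via bond 4)
b0 stroke→TF1  (through TF1, causality passes straight; one stroke at TF1)
b2 stroke→J1  (C1: C, integral causality)
b3 stroke→I1  (J1: bond 2 brought effort, rest push out)

b0 stroke→TF1
b1 stroke→J2
b2 stroke→J1
b3 stroke→I1
b4 stroke→Sf1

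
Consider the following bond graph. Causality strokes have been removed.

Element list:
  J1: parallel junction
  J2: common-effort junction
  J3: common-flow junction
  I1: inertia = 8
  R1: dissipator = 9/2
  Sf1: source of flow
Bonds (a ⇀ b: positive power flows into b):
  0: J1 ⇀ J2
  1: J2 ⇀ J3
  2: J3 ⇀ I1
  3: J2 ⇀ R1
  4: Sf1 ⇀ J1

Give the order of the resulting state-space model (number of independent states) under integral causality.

1  (I1 all integral)

b4 stroke at Sf1  (Sf1: flow source, stroke at near end)
b0 stroke at J1  (J1 needs exactly one e-in)
b2 stroke at I1  (I1 integral (f out))
b1 stroke at J3  (J3 flow already set via bond 2)
b3 stroke at J2  (only one effort-in slot at J2)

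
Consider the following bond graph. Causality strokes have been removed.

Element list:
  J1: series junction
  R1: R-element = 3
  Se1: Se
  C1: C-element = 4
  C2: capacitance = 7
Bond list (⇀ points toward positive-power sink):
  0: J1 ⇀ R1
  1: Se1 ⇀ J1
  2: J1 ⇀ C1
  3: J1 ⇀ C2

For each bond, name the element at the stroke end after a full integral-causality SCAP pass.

bond 1 |J1  (Se1: effort source, stroke at far end)
bond 2 |J1  (prefer integral on C1)
bond 3 |J1  (C2: C, integral causality)
bond 0 |R1  (J1: last free bond brings flow in)

bond 0 stroke→R1
bond 1 stroke→J1
bond 2 stroke→J1
bond 3 stroke→J1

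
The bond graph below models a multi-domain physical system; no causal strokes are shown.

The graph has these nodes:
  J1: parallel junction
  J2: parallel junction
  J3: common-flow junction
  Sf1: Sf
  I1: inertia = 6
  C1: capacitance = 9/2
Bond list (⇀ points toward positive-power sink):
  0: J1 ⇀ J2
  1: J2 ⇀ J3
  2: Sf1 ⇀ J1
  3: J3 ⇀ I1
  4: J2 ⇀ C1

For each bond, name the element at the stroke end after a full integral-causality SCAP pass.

β0 stroke→J1
β1 stroke→J3
β2 stroke→Sf1
β3 stroke→I1
β4 stroke→J2

β2 stroke at Sf1  (source Sf1 imposes f)
β0 stroke at J1  (J1 needs exactly one e-in)
β3 stroke at I1  (prefer integral on I1)
β1 stroke at J3  (1-jn J3 has f-setter on 3)
β4 stroke at J2  (J2 needs exactly one e-in)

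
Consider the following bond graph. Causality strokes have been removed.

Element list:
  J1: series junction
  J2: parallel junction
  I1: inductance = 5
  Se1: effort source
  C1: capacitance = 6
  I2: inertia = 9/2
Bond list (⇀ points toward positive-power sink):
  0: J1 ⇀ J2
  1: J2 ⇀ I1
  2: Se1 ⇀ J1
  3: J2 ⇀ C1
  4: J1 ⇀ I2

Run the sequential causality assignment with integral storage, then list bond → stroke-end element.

b0 stroke at J1
b1 stroke at I1
b2 stroke at J1
b3 stroke at J2
b4 stroke at I2

bond 2 stroke→J1  (Se1: effort source, stroke at far end)
bond 1 stroke→I1  (I1 outputs flow p/I1)
bond 3 stroke→J2  (C1 integral (e out))
bond 0 stroke→J1  (common-e at J2 fixed by 3)
bond 4 stroke→I2  (closing 1-jn rule on J1)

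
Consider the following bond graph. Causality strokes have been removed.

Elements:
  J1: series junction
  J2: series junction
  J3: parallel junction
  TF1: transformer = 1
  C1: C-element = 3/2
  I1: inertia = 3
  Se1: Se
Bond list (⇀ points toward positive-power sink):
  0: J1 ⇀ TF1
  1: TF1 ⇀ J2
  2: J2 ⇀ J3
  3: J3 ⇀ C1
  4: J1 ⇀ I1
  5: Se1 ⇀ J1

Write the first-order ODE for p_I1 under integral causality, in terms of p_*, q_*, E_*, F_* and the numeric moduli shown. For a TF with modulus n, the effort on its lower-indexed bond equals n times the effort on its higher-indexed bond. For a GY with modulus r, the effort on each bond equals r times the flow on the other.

β5 stroke at J1  (Se1 fixes effort; stroke away)
β3 stroke at J3  (prefer integral on C1)
β2 stroke at J2  (J3: bond 3 brought effort, rest push out)
β1 stroke at TF1  (closing 1-jn rule on J2)
β0 stroke at J1  (TF1 one-in-one-out from 1)
β4 stroke at I1  (J1 needs exactly one f-in)

dp_I1/dt = E_Se1 - 2*q_C1/3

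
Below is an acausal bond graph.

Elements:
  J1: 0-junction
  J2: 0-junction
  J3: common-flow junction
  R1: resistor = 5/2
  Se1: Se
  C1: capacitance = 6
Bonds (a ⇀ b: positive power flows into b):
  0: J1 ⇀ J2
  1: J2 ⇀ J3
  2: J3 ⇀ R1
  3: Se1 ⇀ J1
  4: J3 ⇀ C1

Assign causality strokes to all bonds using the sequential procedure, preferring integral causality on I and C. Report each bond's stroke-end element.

b3 stroke→J1  (Se1 fixes effort; stroke away)
b0 stroke→J2  (J1: bond 3 brought effort, rest push out)
b1 stroke→J3  (J2: bond 0 brought effort, rest push out)
b4 stroke→J3  (prefer integral on C1)
b2 stroke→R1  (J3 needs exactly one f-in)

#0 →J2
#1 →J3
#2 →R1
#3 →J1
#4 →J3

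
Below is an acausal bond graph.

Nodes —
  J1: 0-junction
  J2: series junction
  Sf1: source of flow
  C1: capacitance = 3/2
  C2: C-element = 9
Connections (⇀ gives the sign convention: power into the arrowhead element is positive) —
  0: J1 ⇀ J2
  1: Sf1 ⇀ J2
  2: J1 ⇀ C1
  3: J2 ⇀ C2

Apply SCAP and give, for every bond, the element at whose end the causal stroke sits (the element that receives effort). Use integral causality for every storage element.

#0 stroke at J2
#1 stroke at Sf1
#2 stroke at J1
#3 stroke at J2

#1 stroke at Sf1  (Sf1 (Sf) sets flow on bond)
#0 stroke at J2  (1-jn J2 has f-setter on 1)
#3 stroke at J2  (J2: bond 1 brought flow, rest push out)
#2 stroke at J1  (only one effort-in slot at J1)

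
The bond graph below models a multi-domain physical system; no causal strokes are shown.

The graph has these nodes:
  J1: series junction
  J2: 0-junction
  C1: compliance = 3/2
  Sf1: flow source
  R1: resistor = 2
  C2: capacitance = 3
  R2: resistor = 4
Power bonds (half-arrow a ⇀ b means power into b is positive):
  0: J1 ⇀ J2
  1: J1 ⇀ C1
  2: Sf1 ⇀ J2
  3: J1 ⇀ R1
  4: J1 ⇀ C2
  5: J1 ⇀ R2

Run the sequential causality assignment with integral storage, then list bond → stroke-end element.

β0 |J2
β1 |J1
β2 |Sf1
β3 |J1
β4 |J1
β5 |J1

#2 stroke at Sf1  (Sf1 fixes flow; stroke at Sf1)
#0 stroke at J2  (J2 needs exactly one e-in)
#1 stroke at J1  (J1: bond 0 brought flow, rest push out)
#3 stroke at J1  (J1: bond 0 brought flow, rest push out)
#4 stroke at J1  (J1: bond 0 brought flow, rest push out)
#5 stroke at J1  (J1: bond 0 brought flow, rest push out)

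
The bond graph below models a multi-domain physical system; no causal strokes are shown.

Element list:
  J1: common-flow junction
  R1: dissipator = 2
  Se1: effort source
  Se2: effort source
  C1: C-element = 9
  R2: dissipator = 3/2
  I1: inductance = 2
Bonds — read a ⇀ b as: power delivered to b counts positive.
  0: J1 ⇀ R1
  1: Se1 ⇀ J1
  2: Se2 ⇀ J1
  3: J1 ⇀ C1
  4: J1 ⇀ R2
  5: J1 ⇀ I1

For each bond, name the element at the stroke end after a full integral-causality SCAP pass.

β1 →J1  (Se1 fixes effort; stroke away)
β2 →J1  (source Se2 imposes e)
β3 →J1  (C1 integral (e out))
β5 →I1  (I1 integral (f out))
β0 →J1  (J1 flow already set via bond 5)
β4 →J1  (common-f at J1 fixed by 5)

b0 |J1
b1 |J1
b2 |J1
b3 |J1
b4 |J1
b5 |I1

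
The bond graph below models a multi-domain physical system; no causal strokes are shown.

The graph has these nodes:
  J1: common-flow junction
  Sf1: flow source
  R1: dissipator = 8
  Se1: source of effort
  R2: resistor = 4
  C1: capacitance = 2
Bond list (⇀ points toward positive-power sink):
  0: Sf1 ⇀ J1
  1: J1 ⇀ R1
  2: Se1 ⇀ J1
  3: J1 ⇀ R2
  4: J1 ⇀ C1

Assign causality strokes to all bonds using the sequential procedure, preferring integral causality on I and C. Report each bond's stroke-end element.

bond 0 stroke→Sf1
bond 1 stroke→J1
bond 2 stroke→J1
bond 3 stroke→J1
bond 4 stroke→J1

#0 →Sf1  (Sf1 fixes flow; stroke at Sf1)
#2 →J1  (Se1: effort source, stroke at far end)
#1 →J1  (J1: bond 0 brought flow, rest push out)
#3 →J1  (common-f at J1 fixed by 0)
#4 →J1  (common-f at J1 fixed by 0)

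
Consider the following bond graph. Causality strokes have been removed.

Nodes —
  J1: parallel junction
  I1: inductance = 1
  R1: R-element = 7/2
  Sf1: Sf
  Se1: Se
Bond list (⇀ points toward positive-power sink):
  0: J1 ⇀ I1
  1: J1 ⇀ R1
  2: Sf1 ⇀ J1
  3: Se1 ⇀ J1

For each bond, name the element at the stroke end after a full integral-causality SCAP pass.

b0 stroke at I1
b1 stroke at R1
b2 stroke at Sf1
b3 stroke at J1

β2 →Sf1  (Sf1: flow source, stroke at near end)
β3 →J1  (Se1 (Se) sets effort on bond)
β0 →I1  (0-jn J1 has e-setter on 3)
β1 →R1  (J1: bond 3 brought effort, rest push out)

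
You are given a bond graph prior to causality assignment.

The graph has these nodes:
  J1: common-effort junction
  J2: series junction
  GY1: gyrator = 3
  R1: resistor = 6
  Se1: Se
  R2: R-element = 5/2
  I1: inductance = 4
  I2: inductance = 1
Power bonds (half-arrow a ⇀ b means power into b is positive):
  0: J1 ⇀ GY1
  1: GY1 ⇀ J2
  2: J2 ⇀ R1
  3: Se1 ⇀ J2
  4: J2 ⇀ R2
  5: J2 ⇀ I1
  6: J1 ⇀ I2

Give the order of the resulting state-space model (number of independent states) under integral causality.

2  (I1, I2 all integral)

#3 |J2  (Se1 (Se) sets effort on bond)
#5 |I1  (I1 integral (f out))
#1 |J2  (J2 flow already set via bond 5)
#2 |J2  (common-f at J2 fixed by 5)
#4 |J2  (common-f at J2 fixed by 5)
#0 |J1  (GY1: gyrator matches bond 1)
#6 |I2  (common-e at J1 fixed by 0)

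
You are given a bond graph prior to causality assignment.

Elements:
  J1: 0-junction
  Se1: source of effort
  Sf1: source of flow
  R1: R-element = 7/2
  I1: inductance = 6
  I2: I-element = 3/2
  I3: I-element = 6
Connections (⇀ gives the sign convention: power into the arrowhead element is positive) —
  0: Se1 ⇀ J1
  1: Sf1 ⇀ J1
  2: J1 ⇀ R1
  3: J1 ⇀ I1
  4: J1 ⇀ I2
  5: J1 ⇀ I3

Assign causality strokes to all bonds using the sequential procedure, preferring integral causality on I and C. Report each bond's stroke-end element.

bond 0 →J1
bond 1 →Sf1
bond 2 →R1
bond 3 →I1
bond 4 →I2
bond 5 →I3

β0 stroke at J1  (Se1 (Se) sets effort on bond)
β1 stroke at Sf1  (Sf1 fixes flow; stroke at Sf1)
β2 stroke at R1  (J1 effort already set via bond 0)
β3 stroke at I1  (J1 effort already set via bond 0)
β4 stroke at I2  (common-e at J1 fixed by 0)
β5 stroke at I3  (0-jn J1 has e-setter on 0)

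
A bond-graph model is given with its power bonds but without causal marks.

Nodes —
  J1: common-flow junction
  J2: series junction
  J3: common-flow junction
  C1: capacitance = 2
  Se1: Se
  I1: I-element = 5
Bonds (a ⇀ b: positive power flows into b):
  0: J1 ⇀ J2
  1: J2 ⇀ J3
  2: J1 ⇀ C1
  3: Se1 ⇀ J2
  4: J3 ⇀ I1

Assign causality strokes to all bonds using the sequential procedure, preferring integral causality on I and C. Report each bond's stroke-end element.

bond 0 |J2
bond 1 |J3
bond 2 |J1
bond 3 |J2
bond 4 |I1

b3 |J2  (Se1: effort source, stroke at far end)
b2 |J1  (prefer integral on C1)
b0 |J2  (only one flow-in slot at J1)
b1 |J3  (J2 needs exactly one f-in)
b4 |I1  (J3 needs exactly one f-in)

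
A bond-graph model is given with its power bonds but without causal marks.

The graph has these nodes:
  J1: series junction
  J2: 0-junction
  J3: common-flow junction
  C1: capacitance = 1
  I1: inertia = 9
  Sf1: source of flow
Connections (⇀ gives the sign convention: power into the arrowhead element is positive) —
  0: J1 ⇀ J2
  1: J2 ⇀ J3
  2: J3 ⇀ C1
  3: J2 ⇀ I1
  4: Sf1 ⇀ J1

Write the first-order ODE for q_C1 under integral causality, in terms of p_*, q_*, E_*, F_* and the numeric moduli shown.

dq_C1/dt = F_Sf1 - p_I1/9

β4 →Sf1  (source Sf1 imposes f)
β0 →J1  (common-f at J1 fixed by 4)
β2 →J3  (C1 outputs effort q/C1)
β1 →J2  (J3 needs exactly one f-in)
β3 →I1  (common-e at J2 fixed by 1)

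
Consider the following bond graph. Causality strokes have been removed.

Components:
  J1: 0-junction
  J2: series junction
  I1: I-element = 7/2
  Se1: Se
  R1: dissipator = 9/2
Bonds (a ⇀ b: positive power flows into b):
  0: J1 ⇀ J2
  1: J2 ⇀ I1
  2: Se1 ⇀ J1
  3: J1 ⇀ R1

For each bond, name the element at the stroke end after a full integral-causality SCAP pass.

b2 stroke→J1  (Se1: effort source, stroke at far end)
b0 stroke→J2  (J1: bond 2 brought effort, rest push out)
b3 stroke→R1  (common-e at J1 fixed by 2)
b1 stroke→I1  (J2 needs exactly one f-in)

b0 →J2
b1 →I1
b2 →J1
b3 →R1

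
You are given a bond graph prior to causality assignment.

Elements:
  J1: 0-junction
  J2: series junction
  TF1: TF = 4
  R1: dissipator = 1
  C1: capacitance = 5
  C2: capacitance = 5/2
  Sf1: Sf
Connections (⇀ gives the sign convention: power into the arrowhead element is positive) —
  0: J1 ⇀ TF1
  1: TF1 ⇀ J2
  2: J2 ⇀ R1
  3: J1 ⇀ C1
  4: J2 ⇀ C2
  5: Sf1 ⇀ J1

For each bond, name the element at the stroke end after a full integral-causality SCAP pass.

#0 →TF1
#1 →J2
#2 →R1
#3 →J1
#4 →J2
#5 →Sf1

#5 stroke at Sf1  (Sf1 fixes flow; stroke at Sf1)
#3 stroke at J1  (C1 outputs effort q/C1)
#0 stroke at TF1  (0-jn J1 has e-setter on 3)
#1 stroke at J2  (TF TF1: opposite of bond 0)
#4 stroke at J2  (C2 integral (e out))
#2 stroke at R1  (J2 needs exactly one f-in)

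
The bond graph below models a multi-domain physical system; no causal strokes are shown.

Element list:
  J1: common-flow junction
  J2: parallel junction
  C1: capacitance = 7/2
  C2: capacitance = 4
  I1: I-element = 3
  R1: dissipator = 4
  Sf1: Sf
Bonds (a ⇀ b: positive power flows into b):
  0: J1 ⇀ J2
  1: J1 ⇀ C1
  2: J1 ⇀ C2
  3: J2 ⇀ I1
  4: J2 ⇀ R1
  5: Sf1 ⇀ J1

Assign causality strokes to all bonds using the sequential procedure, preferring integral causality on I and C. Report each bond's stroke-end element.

#5 |Sf1  (Sf1 (Sf) sets flow on bond)
#0 |J1  (J1: bond 5 brought flow, rest push out)
#1 |J1  (common-f at J1 fixed by 5)
#2 |J1  (1-jn J1 has f-setter on 5)
#3 |I1  (I1: I, integral causality)
#4 |J2  (only one effort-in slot at J2)

bond 0 →J1
bond 1 →J1
bond 2 →J1
bond 3 →I1
bond 4 →J2
bond 5 →Sf1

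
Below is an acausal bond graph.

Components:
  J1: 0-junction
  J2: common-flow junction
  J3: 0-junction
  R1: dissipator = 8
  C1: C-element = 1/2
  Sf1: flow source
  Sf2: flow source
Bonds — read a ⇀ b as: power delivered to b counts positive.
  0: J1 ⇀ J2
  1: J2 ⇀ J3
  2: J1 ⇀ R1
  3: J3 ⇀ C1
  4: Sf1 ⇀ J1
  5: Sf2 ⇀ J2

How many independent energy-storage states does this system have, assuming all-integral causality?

#4 stroke at Sf1  (Sf1: flow source, stroke at near end)
#5 stroke at Sf2  (Sf2 fixes flow; stroke at Sf2)
#0 stroke at J2  (J2: bond 5 brought flow, rest push out)
#1 stroke at J2  (1-jn J2 has f-setter on 5)
#3 stroke at J3  (J3: last free bond brings effort in)
#2 stroke at J1  (J1 needs exactly one e-in)

1  (C1 all integral)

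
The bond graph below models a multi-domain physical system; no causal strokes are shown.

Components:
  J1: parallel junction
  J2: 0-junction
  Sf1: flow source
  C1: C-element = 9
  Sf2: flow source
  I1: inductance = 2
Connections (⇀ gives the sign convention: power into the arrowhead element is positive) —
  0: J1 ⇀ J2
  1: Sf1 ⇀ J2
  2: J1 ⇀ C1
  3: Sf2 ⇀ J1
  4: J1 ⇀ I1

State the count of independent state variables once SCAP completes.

2  (C1, I1 all integral)

bond 1 stroke at Sf1  (Sf1 fixes flow; stroke at Sf1)
bond 3 stroke at Sf2  (Sf2 (Sf) sets flow on bond)
bond 0 stroke at J2  (J2: last free bond brings effort in)
bond 2 stroke at J1  (C1 outputs effort q/C1)
bond 4 stroke at I1  (J1 effort already set via bond 2)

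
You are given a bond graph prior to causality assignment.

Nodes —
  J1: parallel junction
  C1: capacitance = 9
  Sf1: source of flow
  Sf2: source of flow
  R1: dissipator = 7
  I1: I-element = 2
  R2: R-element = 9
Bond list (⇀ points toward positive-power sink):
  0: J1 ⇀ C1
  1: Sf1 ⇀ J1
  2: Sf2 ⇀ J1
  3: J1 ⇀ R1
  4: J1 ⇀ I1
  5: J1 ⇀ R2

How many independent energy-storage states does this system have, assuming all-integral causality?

2  (C1, I1 all integral)

bond 1 |Sf1  (Sf1 (Sf) sets flow on bond)
bond 2 |Sf2  (source Sf2 imposes f)
bond 0 |J1  (prefer integral on C1)
bond 3 |R1  (0-jn J1 has e-setter on 0)
bond 4 |I1  (0-jn J1 has e-setter on 0)
bond 5 |R2  (0-jn J1 has e-setter on 0)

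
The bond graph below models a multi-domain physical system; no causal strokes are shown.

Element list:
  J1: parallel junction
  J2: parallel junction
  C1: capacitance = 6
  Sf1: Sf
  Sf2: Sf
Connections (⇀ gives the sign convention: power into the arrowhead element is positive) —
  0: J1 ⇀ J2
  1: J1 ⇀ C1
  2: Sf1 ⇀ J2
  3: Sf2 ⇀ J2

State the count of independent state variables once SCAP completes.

β2 →Sf1  (Sf1: flow source, stroke at near end)
β3 →Sf2  (source Sf2 imposes f)
β0 →J2  (J2 needs exactly one e-in)
β1 →J1  (closing 0-jn rule on J1)

1  (C1 all integral)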